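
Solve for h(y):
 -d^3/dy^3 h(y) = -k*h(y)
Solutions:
 h(y) = C1*exp(k^(1/3)*y) + C2*exp(k^(1/3)*y*(-1 + sqrt(3)*I)/2) + C3*exp(-k^(1/3)*y*(1 + sqrt(3)*I)/2)


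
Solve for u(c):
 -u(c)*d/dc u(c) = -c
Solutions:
 u(c) = -sqrt(C1 + c^2)
 u(c) = sqrt(C1 + c^2)


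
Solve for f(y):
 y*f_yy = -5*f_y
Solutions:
 f(y) = C1 + C2/y^4


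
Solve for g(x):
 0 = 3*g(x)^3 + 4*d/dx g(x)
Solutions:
 g(x) = -sqrt(2)*sqrt(-1/(C1 - 3*x))
 g(x) = sqrt(2)*sqrt(-1/(C1 - 3*x))


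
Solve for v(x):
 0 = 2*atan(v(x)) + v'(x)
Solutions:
 Integral(1/atan(_y), (_y, v(x))) = C1 - 2*x


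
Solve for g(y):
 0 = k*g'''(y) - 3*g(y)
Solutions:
 g(y) = C1*exp(3^(1/3)*y*(1/k)^(1/3)) + C2*exp(y*(-3^(1/3) + 3^(5/6)*I)*(1/k)^(1/3)/2) + C3*exp(-y*(3^(1/3) + 3^(5/6)*I)*(1/k)^(1/3)/2)


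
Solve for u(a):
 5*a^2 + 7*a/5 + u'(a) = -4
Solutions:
 u(a) = C1 - 5*a^3/3 - 7*a^2/10 - 4*a


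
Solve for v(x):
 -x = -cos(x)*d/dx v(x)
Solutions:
 v(x) = C1 + Integral(x/cos(x), x)


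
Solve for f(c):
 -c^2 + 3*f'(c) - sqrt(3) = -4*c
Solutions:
 f(c) = C1 + c^3/9 - 2*c^2/3 + sqrt(3)*c/3


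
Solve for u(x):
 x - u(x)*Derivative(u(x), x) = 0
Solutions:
 u(x) = -sqrt(C1 + x^2)
 u(x) = sqrt(C1 + x^2)


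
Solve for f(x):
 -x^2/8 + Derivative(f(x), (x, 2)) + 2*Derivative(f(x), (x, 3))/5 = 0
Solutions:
 f(x) = C1 + C2*x + C3*exp(-5*x/2) + x^4/96 - x^3/60 + x^2/50


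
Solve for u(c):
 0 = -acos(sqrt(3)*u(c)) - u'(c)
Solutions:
 Integral(1/acos(sqrt(3)*_y), (_y, u(c))) = C1 - c


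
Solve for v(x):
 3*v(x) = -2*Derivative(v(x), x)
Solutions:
 v(x) = C1*exp(-3*x/2)


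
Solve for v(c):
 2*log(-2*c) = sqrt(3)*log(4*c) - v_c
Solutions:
 v(c) = C1 + c*(-2 + sqrt(3))*log(c) + c*(-sqrt(3) - 2*log(2) + 2 + 2*sqrt(3)*log(2) - 2*I*pi)


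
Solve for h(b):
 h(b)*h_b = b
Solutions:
 h(b) = -sqrt(C1 + b^2)
 h(b) = sqrt(C1 + b^2)


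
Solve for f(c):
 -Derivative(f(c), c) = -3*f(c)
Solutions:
 f(c) = C1*exp(3*c)


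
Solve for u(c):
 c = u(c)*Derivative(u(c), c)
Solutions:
 u(c) = -sqrt(C1 + c^2)
 u(c) = sqrt(C1 + c^2)


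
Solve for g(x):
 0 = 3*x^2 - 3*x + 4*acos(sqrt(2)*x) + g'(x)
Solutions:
 g(x) = C1 - x^3 + 3*x^2/2 - 4*x*acos(sqrt(2)*x) + 2*sqrt(2)*sqrt(1 - 2*x^2)


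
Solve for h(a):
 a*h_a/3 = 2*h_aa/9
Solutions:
 h(a) = C1 + C2*erfi(sqrt(3)*a/2)


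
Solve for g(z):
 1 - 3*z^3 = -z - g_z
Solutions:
 g(z) = C1 + 3*z^4/4 - z^2/2 - z


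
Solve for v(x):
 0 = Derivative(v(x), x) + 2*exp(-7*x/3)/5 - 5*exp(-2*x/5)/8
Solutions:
 v(x) = C1 + 6*exp(-7*x/3)/35 - 25*exp(-2*x/5)/16


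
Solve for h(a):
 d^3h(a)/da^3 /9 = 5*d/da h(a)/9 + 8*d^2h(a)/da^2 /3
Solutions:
 h(a) = C1 + C2*exp(a*(12 - sqrt(149))) + C3*exp(a*(12 + sqrt(149)))


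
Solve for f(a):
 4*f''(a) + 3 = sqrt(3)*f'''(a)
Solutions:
 f(a) = C1 + C2*a + C3*exp(4*sqrt(3)*a/3) - 3*a^2/8


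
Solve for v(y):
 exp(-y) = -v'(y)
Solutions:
 v(y) = C1 + exp(-y)


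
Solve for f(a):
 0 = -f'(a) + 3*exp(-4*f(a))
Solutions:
 f(a) = log(-I*(C1 + 12*a)^(1/4))
 f(a) = log(I*(C1 + 12*a)^(1/4))
 f(a) = log(-(C1 + 12*a)^(1/4))
 f(a) = log(C1 + 12*a)/4


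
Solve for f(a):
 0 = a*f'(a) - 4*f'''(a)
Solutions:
 f(a) = C1 + Integral(C2*airyai(2^(1/3)*a/2) + C3*airybi(2^(1/3)*a/2), a)


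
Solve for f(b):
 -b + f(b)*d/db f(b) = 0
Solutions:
 f(b) = -sqrt(C1 + b^2)
 f(b) = sqrt(C1 + b^2)


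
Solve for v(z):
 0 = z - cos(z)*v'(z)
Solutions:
 v(z) = C1 + Integral(z/cos(z), z)


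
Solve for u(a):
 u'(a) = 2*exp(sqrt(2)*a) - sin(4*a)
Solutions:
 u(a) = C1 + sqrt(2)*exp(sqrt(2)*a) + cos(4*a)/4


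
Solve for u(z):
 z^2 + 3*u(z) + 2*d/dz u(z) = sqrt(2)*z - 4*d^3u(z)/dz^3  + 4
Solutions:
 u(z) = C1*exp(-3^(1/3)*z*(-(27 + sqrt(753))^(1/3) + 2*3^(1/3)/(27 + sqrt(753))^(1/3))/12)*sin(3^(1/6)*z*(6/(27 + sqrt(753))^(1/3) + 3^(2/3)*(27 + sqrt(753))^(1/3))/12) + C2*exp(-3^(1/3)*z*(-(27 + sqrt(753))^(1/3) + 2*3^(1/3)/(27 + sqrt(753))^(1/3))/12)*cos(3^(1/6)*z*(6/(27 + sqrt(753))^(1/3) + 3^(2/3)*(27 + sqrt(753))^(1/3))/12) + C3*exp(3^(1/3)*z*(-(27 + sqrt(753))^(1/3) + 2*3^(1/3)/(27 + sqrt(753))^(1/3))/6) - z^2/3 + 4*z/9 + sqrt(2)*z/3 - 2*sqrt(2)/9 + 28/27


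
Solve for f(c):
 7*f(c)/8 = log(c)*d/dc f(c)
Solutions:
 f(c) = C1*exp(7*li(c)/8)


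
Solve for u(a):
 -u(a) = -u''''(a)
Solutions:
 u(a) = C1*exp(-a) + C2*exp(a) + C3*sin(a) + C4*cos(a)


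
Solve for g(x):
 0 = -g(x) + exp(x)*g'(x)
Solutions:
 g(x) = C1*exp(-exp(-x))


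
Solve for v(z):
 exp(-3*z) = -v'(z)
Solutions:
 v(z) = C1 + exp(-3*z)/3


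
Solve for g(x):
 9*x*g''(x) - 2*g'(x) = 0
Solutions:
 g(x) = C1 + C2*x^(11/9)


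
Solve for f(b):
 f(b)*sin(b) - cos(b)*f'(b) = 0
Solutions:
 f(b) = C1/cos(b)


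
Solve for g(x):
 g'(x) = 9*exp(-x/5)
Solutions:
 g(x) = C1 - 45*exp(-x/5)


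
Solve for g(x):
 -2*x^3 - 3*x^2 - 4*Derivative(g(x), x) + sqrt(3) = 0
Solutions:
 g(x) = C1 - x^4/8 - x^3/4 + sqrt(3)*x/4


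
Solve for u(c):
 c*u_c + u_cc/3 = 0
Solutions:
 u(c) = C1 + C2*erf(sqrt(6)*c/2)


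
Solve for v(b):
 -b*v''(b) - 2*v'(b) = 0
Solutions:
 v(b) = C1 + C2/b


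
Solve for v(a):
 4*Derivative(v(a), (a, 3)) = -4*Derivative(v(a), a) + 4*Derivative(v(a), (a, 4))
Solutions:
 v(a) = C1 + C2*exp(a*(-2^(2/3)*(3*sqrt(93) + 29)^(1/3) - 2*2^(1/3)/(3*sqrt(93) + 29)^(1/3) + 4)/12)*sin(2^(1/3)*sqrt(3)*a*(-2^(1/3)*(3*sqrt(93) + 29)^(1/3) + 2/(3*sqrt(93) + 29)^(1/3))/12) + C3*exp(a*(-2^(2/3)*(3*sqrt(93) + 29)^(1/3) - 2*2^(1/3)/(3*sqrt(93) + 29)^(1/3) + 4)/12)*cos(2^(1/3)*sqrt(3)*a*(-2^(1/3)*(3*sqrt(93) + 29)^(1/3) + 2/(3*sqrt(93) + 29)^(1/3))/12) + C4*exp(a*(2*2^(1/3)/(3*sqrt(93) + 29)^(1/3) + 2 + 2^(2/3)*(3*sqrt(93) + 29)^(1/3))/6)


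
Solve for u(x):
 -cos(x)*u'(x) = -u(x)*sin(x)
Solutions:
 u(x) = C1/cos(x)


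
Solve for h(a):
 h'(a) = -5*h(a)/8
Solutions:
 h(a) = C1*exp(-5*a/8)


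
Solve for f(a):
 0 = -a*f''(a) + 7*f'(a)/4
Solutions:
 f(a) = C1 + C2*a^(11/4)


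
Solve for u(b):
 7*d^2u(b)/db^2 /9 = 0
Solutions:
 u(b) = C1 + C2*b


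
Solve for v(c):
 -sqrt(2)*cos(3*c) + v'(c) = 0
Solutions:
 v(c) = C1 + sqrt(2)*sin(3*c)/3


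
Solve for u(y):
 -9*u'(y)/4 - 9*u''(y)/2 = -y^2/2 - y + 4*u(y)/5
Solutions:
 u(y) = 5*y^2/8 - 145*y/64 + (C1*sin(sqrt(415)*y/60) + C2*cos(sqrt(415)*y/60))*exp(-y/4) - 675/1024


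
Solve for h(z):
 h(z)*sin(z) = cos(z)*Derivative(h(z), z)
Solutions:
 h(z) = C1/cos(z)


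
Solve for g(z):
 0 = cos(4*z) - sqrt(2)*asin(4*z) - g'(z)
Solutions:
 g(z) = C1 - sqrt(2)*(z*asin(4*z) + sqrt(1 - 16*z^2)/4) + sin(4*z)/4


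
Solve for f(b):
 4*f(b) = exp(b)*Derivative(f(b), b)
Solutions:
 f(b) = C1*exp(-4*exp(-b))


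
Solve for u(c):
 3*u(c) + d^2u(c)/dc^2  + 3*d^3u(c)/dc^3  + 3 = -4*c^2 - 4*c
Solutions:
 u(c) = C1*exp(c*(-4 + 2*2^(1/3)/(27*sqrt(733) + 731)^(1/3) + 2^(2/3)*(27*sqrt(733) + 731)^(1/3))/36)*sin(2^(1/3)*sqrt(3)*c*(-2^(1/3)*(27*sqrt(733) + 731)^(1/3) + 2/(27*sqrt(733) + 731)^(1/3))/36) + C2*exp(c*(-4 + 2*2^(1/3)/(27*sqrt(733) + 731)^(1/3) + 2^(2/3)*(27*sqrt(733) + 731)^(1/3))/36)*cos(2^(1/3)*sqrt(3)*c*(-2^(1/3)*(27*sqrt(733) + 731)^(1/3) + 2/(27*sqrt(733) + 731)^(1/3))/36) + C3*exp(-c*(2*2^(1/3)/(27*sqrt(733) + 731)^(1/3) + 2 + 2^(2/3)*(27*sqrt(733) + 731)^(1/3))/18) - 4*c^2/3 - 4*c/3 - 1/9


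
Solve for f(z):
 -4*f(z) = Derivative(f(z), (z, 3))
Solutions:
 f(z) = C3*exp(-2^(2/3)*z) + (C1*sin(2^(2/3)*sqrt(3)*z/2) + C2*cos(2^(2/3)*sqrt(3)*z/2))*exp(2^(2/3)*z/2)


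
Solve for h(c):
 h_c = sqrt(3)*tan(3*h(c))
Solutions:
 h(c) = -asin(C1*exp(3*sqrt(3)*c))/3 + pi/3
 h(c) = asin(C1*exp(3*sqrt(3)*c))/3


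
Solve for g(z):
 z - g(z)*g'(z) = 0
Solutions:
 g(z) = -sqrt(C1 + z^2)
 g(z) = sqrt(C1 + z^2)


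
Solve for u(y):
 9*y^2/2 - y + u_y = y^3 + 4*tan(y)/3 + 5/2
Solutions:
 u(y) = C1 + y^4/4 - 3*y^3/2 + y^2/2 + 5*y/2 - 4*log(cos(y))/3


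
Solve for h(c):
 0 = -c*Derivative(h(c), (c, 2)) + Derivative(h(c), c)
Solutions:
 h(c) = C1 + C2*c^2


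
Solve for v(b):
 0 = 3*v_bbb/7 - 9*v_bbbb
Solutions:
 v(b) = C1 + C2*b + C3*b^2 + C4*exp(b/21)


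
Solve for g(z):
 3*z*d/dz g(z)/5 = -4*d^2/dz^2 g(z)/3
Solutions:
 g(z) = C1 + C2*erf(3*sqrt(10)*z/20)


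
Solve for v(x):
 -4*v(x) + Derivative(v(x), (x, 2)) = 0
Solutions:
 v(x) = C1*exp(-2*x) + C2*exp(2*x)


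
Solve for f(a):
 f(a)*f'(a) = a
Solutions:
 f(a) = -sqrt(C1 + a^2)
 f(a) = sqrt(C1 + a^2)


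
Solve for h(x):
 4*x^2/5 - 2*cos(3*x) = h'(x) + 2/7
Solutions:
 h(x) = C1 + 4*x^3/15 - 2*x/7 - 2*sin(3*x)/3


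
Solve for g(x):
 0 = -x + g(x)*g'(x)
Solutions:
 g(x) = -sqrt(C1 + x^2)
 g(x) = sqrt(C1 + x^2)


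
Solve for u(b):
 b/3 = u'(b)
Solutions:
 u(b) = C1 + b^2/6


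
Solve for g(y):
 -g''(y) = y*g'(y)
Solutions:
 g(y) = C1 + C2*erf(sqrt(2)*y/2)


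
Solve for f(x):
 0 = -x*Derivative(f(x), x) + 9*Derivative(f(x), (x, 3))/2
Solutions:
 f(x) = C1 + Integral(C2*airyai(6^(1/3)*x/3) + C3*airybi(6^(1/3)*x/3), x)


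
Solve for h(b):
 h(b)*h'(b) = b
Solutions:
 h(b) = -sqrt(C1 + b^2)
 h(b) = sqrt(C1 + b^2)


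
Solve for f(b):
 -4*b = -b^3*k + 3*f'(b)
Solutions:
 f(b) = C1 + b^4*k/12 - 2*b^2/3


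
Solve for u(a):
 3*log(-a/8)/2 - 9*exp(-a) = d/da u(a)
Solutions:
 u(a) = C1 + 3*a*log(-a)/2 + 3*a*(-3*log(2) - 1)/2 + 9*exp(-a)


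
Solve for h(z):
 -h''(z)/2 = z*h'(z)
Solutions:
 h(z) = C1 + C2*erf(z)


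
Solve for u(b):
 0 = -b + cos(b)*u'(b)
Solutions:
 u(b) = C1 + Integral(b/cos(b), b)


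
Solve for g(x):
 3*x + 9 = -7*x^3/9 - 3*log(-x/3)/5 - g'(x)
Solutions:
 g(x) = C1 - 7*x^4/36 - 3*x^2/2 - 3*x*log(-x)/5 + 3*x*(-14 + log(3))/5


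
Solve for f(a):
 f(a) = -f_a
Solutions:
 f(a) = C1*exp(-a)


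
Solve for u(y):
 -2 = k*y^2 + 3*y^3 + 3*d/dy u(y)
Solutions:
 u(y) = C1 - k*y^3/9 - y^4/4 - 2*y/3


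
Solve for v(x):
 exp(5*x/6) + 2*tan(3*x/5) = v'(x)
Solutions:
 v(x) = C1 + 6*exp(5*x/6)/5 - 10*log(cos(3*x/5))/3


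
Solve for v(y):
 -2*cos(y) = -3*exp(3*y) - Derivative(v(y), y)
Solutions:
 v(y) = C1 - exp(3*y) + 2*sin(y)


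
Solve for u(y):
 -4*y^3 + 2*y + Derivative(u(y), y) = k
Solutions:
 u(y) = C1 + k*y + y^4 - y^2


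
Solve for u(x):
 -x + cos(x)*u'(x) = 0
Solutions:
 u(x) = C1 + Integral(x/cos(x), x)


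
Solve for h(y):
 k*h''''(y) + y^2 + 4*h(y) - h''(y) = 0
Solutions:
 h(y) = C1*exp(-sqrt(2)*y*sqrt((1 - sqrt(1 - 16*k))/k)/2) + C2*exp(sqrt(2)*y*sqrt((1 - sqrt(1 - 16*k))/k)/2) + C3*exp(-sqrt(2)*y*sqrt((sqrt(1 - 16*k) + 1)/k)/2) + C4*exp(sqrt(2)*y*sqrt((sqrt(1 - 16*k) + 1)/k)/2) - y^2/4 - 1/8


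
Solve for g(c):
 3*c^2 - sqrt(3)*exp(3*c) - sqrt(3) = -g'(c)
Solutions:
 g(c) = C1 - c^3 + sqrt(3)*c + sqrt(3)*exp(3*c)/3


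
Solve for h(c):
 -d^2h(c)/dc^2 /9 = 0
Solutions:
 h(c) = C1 + C2*c


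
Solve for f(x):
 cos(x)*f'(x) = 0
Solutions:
 f(x) = C1


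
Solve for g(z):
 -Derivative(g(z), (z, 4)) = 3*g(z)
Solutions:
 g(z) = (C1*sin(sqrt(2)*3^(1/4)*z/2) + C2*cos(sqrt(2)*3^(1/4)*z/2))*exp(-sqrt(2)*3^(1/4)*z/2) + (C3*sin(sqrt(2)*3^(1/4)*z/2) + C4*cos(sqrt(2)*3^(1/4)*z/2))*exp(sqrt(2)*3^(1/4)*z/2)


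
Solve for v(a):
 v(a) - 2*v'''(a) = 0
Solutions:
 v(a) = C3*exp(2^(2/3)*a/2) + (C1*sin(2^(2/3)*sqrt(3)*a/4) + C2*cos(2^(2/3)*sqrt(3)*a/4))*exp(-2^(2/3)*a/4)


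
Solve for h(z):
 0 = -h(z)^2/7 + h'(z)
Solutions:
 h(z) = -7/(C1 + z)


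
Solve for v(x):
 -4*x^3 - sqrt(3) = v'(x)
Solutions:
 v(x) = C1 - x^4 - sqrt(3)*x


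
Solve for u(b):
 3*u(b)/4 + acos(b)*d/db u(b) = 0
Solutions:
 u(b) = C1*exp(-3*Integral(1/acos(b), b)/4)


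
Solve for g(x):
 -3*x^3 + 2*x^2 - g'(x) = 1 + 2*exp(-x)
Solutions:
 g(x) = C1 - 3*x^4/4 + 2*x^3/3 - x + 2*exp(-x)


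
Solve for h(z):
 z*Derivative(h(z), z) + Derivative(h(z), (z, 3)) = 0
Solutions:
 h(z) = C1 + Integral(C2*airyai(-z) + C3*airybi(-z), z)


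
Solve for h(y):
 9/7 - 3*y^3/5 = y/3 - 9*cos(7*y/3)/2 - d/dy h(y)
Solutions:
 h(y) = C1 + 3*y^4/20 + y^2/6 - 9*y/7 - 27*sin(7*y/3)/14


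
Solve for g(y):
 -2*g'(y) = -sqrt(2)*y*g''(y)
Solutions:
 g(y) = C1 + C2*y^(1 + sqrt(2))


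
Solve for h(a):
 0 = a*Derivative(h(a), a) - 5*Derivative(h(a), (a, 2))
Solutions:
 h(a) = C1 + C2*erfi(sqrt(10)*a/10)


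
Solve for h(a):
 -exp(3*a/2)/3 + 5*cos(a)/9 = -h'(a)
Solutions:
 h(a) = C1 + 2*exp(3*a/2)/9 - 5*sin(a)/9


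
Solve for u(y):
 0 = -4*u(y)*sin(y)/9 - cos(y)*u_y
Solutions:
 u(y) = C1*cos(y)^(4/9)


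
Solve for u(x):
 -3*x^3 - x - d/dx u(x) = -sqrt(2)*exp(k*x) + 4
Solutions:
 u(x) = C1 - 3*x^4/4 - x^2/2 - 4*x + sqrt(2)*exp(k*x)/k


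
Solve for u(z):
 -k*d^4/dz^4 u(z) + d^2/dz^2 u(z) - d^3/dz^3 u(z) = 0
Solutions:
 u(z) = C1 + C2*z + C3*exp(z*(sqrt(4*k + 1) - 1)/(2*k)) + C4*exp(-z*(sqrt(4*k + 1) + 1)/(2*k))


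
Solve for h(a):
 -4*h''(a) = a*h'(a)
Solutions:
 h(a) = C1 + C2*erf(sqrt(2)*a/4)


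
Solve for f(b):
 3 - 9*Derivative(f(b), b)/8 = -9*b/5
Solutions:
 f(b) = C1 + 4*b^2/5 + 8*b/3


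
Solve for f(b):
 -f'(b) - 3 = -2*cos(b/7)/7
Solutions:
 f(b) = C1 - 3*b + 2*sin(b/7)


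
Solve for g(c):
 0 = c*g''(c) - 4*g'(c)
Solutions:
 g(c) = C1 + C2*c^5


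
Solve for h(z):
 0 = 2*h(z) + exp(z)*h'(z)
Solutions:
 h(z) = C1*exp(2*exp(-z))


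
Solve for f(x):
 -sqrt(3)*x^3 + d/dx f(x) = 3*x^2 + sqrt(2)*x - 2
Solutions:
 f(x) = C1 + sqrt(3)*x^4/4 + x^3 + sqrt(2)*x^2/2 - 2*x


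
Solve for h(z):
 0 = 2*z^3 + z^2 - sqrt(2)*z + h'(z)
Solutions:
 h(z) = C1 - z^4/2 - z^3/3 + sqrt(2)*z^2/2


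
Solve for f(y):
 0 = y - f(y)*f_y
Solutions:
 f(y) = -sqrt(C1 + y^2)
 f(y) = sqrt(C1 + y^2)


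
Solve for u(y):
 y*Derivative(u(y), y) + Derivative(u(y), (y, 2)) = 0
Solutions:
 u(y) = C1 + C2*erf(sqrt(2)*y/2)


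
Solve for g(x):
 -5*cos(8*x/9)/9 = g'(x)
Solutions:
 g(x) = C1 - 5*sin(8*x/9)/8


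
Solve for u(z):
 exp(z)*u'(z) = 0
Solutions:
 u(z) = C1


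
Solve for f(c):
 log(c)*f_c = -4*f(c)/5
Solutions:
 f(c) = C1*exp(-4*li(c)/5)


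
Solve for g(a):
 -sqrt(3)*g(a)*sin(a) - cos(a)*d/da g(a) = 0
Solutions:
 g(a) = C1*cos(a)^(sqrt(3))


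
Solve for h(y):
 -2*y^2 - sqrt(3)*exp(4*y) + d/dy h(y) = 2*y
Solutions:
 h(y) = C1 + 2*y^3/3 + y^2 + sqrt(3)*exp(4*y)/4


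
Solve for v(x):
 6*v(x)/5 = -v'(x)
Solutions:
 v(x) = C1*exp(-6*x/5)


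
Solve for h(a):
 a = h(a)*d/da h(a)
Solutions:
 h(a) = -sqrt(C1 + a^2)
 h(a) = sqrt(C1 + a^2)


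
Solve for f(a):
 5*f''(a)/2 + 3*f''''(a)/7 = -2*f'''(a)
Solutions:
 f(a) = C1 + C2*a + (C3*sin(sqrt(14)*a/6) + C4*cos(sqrt(14)*a/6))*exp(-7*a/3)


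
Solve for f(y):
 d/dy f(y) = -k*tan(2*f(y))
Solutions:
 f(y) = -asin(C1*exp(-2*k*y))/2 + pi/2
 f(y) = asin(C1*exp(-2*k*y))/2


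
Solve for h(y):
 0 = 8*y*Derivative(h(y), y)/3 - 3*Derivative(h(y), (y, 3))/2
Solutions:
 h(y) = C1 + Integral(C2*airyai(2*6^(1/3)*y/3) + C3*airybi(2*6^(1/3)*y/3), y)


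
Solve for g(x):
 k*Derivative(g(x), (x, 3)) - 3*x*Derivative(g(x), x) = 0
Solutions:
 g(x) = C1 + Integral(C2*airyai(3^(1/3)*x*(1/k)^(1/3)) + C3*airybi(3^(1/3)*x*(1/k)^(1/3)), x)


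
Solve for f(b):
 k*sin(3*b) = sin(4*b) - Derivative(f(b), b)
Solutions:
 f(b) = C1 + k*cos(3*b)/3 - cos(4*b)/4


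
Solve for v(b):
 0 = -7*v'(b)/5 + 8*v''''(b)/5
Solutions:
 v(b) = C1 + C4*exp(7^(1/3)*b/2) + (C2*sin(sqrt(3)*7^(1/3)*b/4) + C3*cos(sqrt(3)*7^(1/3)*b/4))*exp(-7^(1/3)*b/4)


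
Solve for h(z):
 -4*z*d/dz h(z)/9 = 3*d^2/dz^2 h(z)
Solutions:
 h(z) = C1 + C2*erf(sqrt(6)*z/9)


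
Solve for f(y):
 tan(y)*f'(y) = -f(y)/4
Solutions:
 f(y) = C1/sin(y)^(1/4)


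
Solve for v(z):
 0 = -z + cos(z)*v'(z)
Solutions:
 v(z) = C1 + Integral(z/cos(z), z)


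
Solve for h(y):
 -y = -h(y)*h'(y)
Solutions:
 h(y) = -sqrt(C1 + y^2)
 h(y) = sqrt(C1 + y^2)


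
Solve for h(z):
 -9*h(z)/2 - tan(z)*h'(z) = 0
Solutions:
 h(z) = C1/sin(z)^(9/2)


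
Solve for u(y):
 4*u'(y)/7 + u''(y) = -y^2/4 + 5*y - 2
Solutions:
 u(y) = C1 + C2*exp(-4*y/7) - 7*y^3/48 + 329*y^2/64 - 2751*y/128


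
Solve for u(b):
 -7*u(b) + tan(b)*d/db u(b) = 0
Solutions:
 u(b) = C1*sin(b)^7


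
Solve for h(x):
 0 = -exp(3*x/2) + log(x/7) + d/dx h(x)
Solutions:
 h(x) = C1 - x*log(x) + x*(1 + log(7)) + 2*exp(3*x/2)/3


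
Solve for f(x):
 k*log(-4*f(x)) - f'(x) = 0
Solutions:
 Integral(1/(log(-_y) + 2*log(2)), (_y, f(x))) = C1 + k*x


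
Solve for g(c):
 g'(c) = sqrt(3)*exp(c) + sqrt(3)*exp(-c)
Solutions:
 g(c) = C1 + 2*sqrt(3)*sinh(c)


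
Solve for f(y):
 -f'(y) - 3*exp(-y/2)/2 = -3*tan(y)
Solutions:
 f(y) = C1 + 3*log(tan(y)^2 + 1)/2 + 3*exp(-y/2)


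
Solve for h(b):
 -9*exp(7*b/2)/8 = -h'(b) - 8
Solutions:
 h(b) = C1 - 8*b + 9*exp(7*b/2)/28


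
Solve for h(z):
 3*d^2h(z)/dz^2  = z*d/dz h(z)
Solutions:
 h(z) = C1 + C2*erfi(sqrt(6)*z/6)


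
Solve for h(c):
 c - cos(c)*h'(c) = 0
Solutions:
 h(c) = C1 + Integral(c/cos(c), c)


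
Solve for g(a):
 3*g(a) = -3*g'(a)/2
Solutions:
 g(a) = C1*exp(-2*a)


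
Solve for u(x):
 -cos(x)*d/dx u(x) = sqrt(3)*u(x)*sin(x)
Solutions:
 u(x) = C1*cos(x)^(sqrt(3))


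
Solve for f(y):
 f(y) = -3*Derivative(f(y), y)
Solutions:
 f(y) = C1*exp(-y/3)


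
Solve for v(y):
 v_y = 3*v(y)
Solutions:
 v(y) = C1*exp(3*y)


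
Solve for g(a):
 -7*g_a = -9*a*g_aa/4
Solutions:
 g(a) = C1 + C2*a^(37/9)


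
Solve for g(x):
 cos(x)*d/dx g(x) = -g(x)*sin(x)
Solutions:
 g(x) = C1*cos(x)


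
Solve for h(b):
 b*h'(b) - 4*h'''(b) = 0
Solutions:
 h(b) = C1 + Integral(C2*airyai(2^(1/3)*b/2) + C3*airybi(2^(1/3)*b/2), b)


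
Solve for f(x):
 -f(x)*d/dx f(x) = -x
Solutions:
 f(x) = -sqrt(C1 + x^2)
 f(x) = sqrt(C1 + x^2)


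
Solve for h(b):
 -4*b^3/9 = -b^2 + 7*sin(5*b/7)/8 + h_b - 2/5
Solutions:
 h(b) = C1 - b^4/9 + b^3/3 + 2*b/5 + 49*cos(5*b/7)/40


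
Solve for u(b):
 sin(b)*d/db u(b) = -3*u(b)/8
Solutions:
 u(b) = C1*(cos(b) + 1)^(3/16)/(cos(b) - 1)^(3/16)


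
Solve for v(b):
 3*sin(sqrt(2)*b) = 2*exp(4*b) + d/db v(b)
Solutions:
 v(b) = C1 - exp(4*b)/2 - 3*sqrt(2)*cos(sqrt(2)*b)/2


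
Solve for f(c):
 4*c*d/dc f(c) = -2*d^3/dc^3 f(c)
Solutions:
 f(c) = C1 + Integral(C2*airyai(-2^(1/3)*c) + C3*airybi(-2^(1/3)*c), c)


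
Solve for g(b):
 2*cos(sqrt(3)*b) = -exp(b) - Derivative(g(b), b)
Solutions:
 g(b) = C1 - exp(b) - 2*sqrt(3)*sin(sqrt(3)*b)/3


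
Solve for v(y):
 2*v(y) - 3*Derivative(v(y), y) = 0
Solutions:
 v(y) = C1*exp(2*y/3)


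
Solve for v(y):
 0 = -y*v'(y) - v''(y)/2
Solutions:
 v(y) = C1 + C2*erf(y)


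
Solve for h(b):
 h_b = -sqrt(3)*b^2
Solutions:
 h(b) = C1 - sqrt(3)*b^3/3


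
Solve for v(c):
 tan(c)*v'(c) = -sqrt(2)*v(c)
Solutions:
 v(c) = C1/sin(c)^(sqrt(2))


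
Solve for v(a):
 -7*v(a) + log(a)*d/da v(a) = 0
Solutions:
 v(a) = C1*exp(7*li(a))


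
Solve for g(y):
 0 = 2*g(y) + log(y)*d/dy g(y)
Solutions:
 g(y) = C1*exp(-2*li(y))


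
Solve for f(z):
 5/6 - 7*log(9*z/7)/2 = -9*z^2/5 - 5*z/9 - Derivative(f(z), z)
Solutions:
 f(z) = C1 - 3*z^3/5 - 5*z^2/18 + 7*z*log(z)/2 - 7*z*log(7)/2 - 13*z/3 + 7*z*log(3)


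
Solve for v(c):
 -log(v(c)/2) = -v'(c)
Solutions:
 Integral(1/(-log(_y) + log(2)), (_y, v(c))) = C1 - c


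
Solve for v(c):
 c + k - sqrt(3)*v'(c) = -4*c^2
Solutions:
 v(c) = C1 + 4*sqrt(3)*c^3/9 + sqrt(3)*c^2/6 + sqrt(3)*c*k/3


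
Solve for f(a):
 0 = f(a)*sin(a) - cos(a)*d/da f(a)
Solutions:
 f(a) = C1/cos(a)


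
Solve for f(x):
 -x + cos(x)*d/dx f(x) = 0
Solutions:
 f(x) = C1 + Integral(x/cos(x), x)


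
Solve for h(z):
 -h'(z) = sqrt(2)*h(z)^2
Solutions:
 h(z) = 1/(C1 + sqrt(2)*z)


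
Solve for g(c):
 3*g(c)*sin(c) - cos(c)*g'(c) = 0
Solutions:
 g(c) = C1/cos(c)^3


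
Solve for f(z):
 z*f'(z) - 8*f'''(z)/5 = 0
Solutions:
 f(z) = C1 + Integral(C2*airyai(5^(1/3)*z/2) + C3*airybi(5^(1/3)*z/2), z)


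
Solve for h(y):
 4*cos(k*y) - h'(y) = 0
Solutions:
 h(y) = C1 + 4*sin(k*y)/k


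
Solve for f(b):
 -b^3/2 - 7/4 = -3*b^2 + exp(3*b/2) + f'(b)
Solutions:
 f(b) = C1 - b^4/8 + b^3 - 7*b/4 - 2*exp(3*b/2)/3


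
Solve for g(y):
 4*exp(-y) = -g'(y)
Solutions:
 g(y) = C1 + 4*exp(-y)


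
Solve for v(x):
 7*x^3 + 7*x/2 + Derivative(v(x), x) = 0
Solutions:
 v(x) = C1 - 7*x^4/4 - 7*x^2/4


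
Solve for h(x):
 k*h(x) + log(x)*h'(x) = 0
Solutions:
 h(x) = C1*exp(-k*li(x))


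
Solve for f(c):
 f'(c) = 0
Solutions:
 f(c) = C1


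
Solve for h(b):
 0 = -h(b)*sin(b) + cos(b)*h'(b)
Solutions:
 h(b) = C1/cos(b)


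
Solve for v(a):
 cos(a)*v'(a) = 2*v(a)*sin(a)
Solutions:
 v(a) = C1/cos(a)^2


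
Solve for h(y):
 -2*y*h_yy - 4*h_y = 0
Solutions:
 h(y) = C1 + C2/y


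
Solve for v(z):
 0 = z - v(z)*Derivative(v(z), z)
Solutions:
 v(z) = -sqrt(C1 + z^2)
 v(z) = sqrt(C1 + z^2)


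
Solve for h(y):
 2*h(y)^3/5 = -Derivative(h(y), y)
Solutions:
 h(y) = -sqrt(10)*sqrt(-1/(C1 - 2*y))/2
 h(y) = sqrt(10)*sqrt(-1/(C1 - 2*y))/2


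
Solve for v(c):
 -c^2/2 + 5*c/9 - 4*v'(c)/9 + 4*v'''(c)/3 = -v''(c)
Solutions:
 v(c) = C1 + C2*exp(c*(-9 + sqrt(273))/24) + C3*exp(-c*(9 + sqrt(273))/24) - 3*c^3/8 - 61*c^2/32 - 981*c/64


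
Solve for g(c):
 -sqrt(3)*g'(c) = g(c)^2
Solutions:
 g(c) = 3/(C1 + sqrt(3)*c)


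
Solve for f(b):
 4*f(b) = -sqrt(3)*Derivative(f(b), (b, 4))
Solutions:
 f(b) = (C1*sin(3^(7/8)*b/3) + C2*cos(3^(7/8)*b/3))*exp(-3^(7/8)*b/3) + (C3*sin(3^(7/8)*b/3) + C4*cos(3^(7/8)*b/3))*exp(3^(7/8)*b/3)


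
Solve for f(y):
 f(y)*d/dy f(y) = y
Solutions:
 f(y) = -sqrt(C1 + y^2)
 f(y) = sqrt(C1 + y^2)


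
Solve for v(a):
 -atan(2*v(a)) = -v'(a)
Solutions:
 Integral(1/atan(2*_y), (_y, v(a))) = C1 + a


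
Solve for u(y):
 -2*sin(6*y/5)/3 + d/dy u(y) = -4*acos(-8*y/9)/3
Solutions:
 u(y) = C1 - 4*y*acos(-8*y/9)/3 - sqrt(81 - 64*y^2)/6 - 5*cos(6*y/5)/9


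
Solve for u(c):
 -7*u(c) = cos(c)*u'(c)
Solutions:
 u(c) = C1*sqrt(sin(c) - 1)*(sin(c)^3 - 3*sin(c)^2 + 3*sin(c) - 1)/(sqrt(sin(c) + 1)*(sin(c)^3 + 3*sin(c)^2 + 3*sin(c) + 1))


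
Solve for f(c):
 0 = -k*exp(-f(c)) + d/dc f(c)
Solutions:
 f(c) = log(C1 + c*k)


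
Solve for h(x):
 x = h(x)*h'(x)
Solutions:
 h(x) = -sqrt(C1 + x^2)
 h(x) = sqrt(C1 + x^2)


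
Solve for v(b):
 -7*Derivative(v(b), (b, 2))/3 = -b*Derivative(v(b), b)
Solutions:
 v(b) = C1 + C2*erfi(sqrt(42)*b/14)


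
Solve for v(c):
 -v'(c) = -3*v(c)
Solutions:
 v(c) = C1*exp(3*c)


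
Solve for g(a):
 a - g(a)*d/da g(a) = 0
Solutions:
 g(a) = -sqrt(C1 + a^2)
 g(a) = sqrt(C1 + a^2)


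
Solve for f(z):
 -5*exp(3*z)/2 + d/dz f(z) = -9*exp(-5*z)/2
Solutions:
 f(z) = C1 + 5*exp(3*z)/6 + 9*exp(-5*z)/10


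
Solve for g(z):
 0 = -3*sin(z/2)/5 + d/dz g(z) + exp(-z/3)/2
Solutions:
 g(z) = C1 - 6*cos(z/2)/5 + 3*exp(-z/3)/2


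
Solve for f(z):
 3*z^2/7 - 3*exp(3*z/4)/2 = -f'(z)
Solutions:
 f(z) = C1 - z^3/7 + 2*exp(3*z/4)


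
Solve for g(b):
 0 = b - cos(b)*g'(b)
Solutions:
 g(b) = C1 + Integral(b/cos(b), b)


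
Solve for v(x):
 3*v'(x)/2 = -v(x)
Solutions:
 v(x) = C1*exp(-2*x/3)


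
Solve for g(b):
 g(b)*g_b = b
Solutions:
 g(b) = -sqrt(C1 + b^2)
 g(b) = sqrt(C1 + b^2)


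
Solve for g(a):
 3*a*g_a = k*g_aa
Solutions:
 g(a) = C1 + C2*erf(sqrt(6)*a*sqrt(-1/k)/2)/sqrt(-1/k)


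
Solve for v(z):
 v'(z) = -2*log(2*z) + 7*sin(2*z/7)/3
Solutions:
 v(z) = C1 - 2*z*log(z) - 2*z*log(2) + 2*z - 49*cos(2*z/7)/6


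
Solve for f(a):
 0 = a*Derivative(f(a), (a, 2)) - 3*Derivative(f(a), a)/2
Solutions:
 f(a) = C1 + C2*a^(5/2)


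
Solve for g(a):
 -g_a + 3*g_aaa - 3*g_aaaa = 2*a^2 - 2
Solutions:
 g(a) = C1 + C2*exp(a*(2*2^(1/3)/(3*sqrt(5) + 7)^(1/3) + 2^(2/3)*(3*sqrt(5) + 7)^(1/3) + 4)/12)*sin(2^(1/3)*sqrt(3)*a*(-2^(1/3)*(3*sqrt(5) + 7)^(1/3) + 2/(3*sqrt(5) + 7)^(1/3))/12) + C3*exp(a*(2*2^(1/3)/(3*sqrt(5) + 7)^(1/3) + 2^(2/3)*(3*sqrt(5) + 7)^(1/3) + 4)/12)*cos(2^(1/3)*sqrt(3)*a*(-2^(1/3)*(3*sqrt(5) + 7)^(1/3) + 2/(3*sqrt(5) + 7)^(1/3))/12) + C4*exp(a*(-2^(2/3)*(3*sqrt(5) + 7)^(1/3) - 2*2^(1/3)/(3*sqrt(5) + 7)^(1/3) + 2)/6) - 2*a^3/3 - 10*a


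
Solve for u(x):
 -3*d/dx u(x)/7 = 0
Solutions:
 u(x) = C1


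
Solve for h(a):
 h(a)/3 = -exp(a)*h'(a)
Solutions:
 h(a) = C1*exp(exp(-a)/3)


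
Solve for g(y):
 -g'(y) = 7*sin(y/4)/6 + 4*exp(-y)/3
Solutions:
 g(y) = C1 + 14*cos(y/4)/3 + 4*exp(-y)/3


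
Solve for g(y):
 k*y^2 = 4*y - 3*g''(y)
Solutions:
 g(y) = C1 + C2*y - k*y^4/36 + 2*y^3/9


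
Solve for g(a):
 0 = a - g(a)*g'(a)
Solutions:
 g(a) = -sqrt(C1 + a^2)
 g(a) = sqrt(C1 + a^2)


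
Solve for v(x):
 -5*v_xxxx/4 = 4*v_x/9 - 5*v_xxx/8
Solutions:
 v(x) = C1 + C2*exp(x*(5*5^(1/3)/(8*sqrt(546) + 187)^(1/3) + 10 + 5^(2/3)*(8*sqrt(546) + 187)^(1/3))/60)*sin(sqrt(3)*5^(1/3)*x*(-5^(1/3)*(8*sqrt(546) + 187)^(1/3) + 5/(8*sqrt(546) + 187)^(1/3))/60) + C3*exp(x*(5*5^(1/3)/(8*sqrt(546) + 187)^(1/3) + 10 + 5^(2/3)*(8*sqrt(546) + 187)^(1/3))/60)*cos(sqrt(3)*5^(1/3)*x*(-5^(1/3)*(8*sqrt(546) + 187)^(1/3) + 5/(8*sqrt(546) + 187)^(1/3))/60) + C4*exp(x*(-5^(2/3)*(8*sqrt(546) + 187)^(1/3) - 5*5^(1/3)/(8*sqrt(546) + 187)^(1/3) + 5)/30)


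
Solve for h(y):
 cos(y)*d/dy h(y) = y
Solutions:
 h(y) = C1 + Integral(y/cos(y), y)


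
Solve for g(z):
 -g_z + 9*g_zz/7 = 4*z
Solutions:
 g(z) = C1 + C2*exp(7*z/9) - 2*z^2 - 36*z/7


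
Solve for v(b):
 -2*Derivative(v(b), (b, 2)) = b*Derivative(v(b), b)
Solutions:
 v(b) = C1 + C2*erf(b/2)


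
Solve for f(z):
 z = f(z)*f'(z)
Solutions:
 f(z) = -sqrt(C1 + z^2)
 f(z) = sqrt(C1 + z^2)


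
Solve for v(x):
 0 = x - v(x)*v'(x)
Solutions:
 v(x) = -sqrt(C1 + x^2)
 v(x) = sqrt(C1 + x^2)


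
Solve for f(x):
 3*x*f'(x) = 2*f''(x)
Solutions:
 f(x) = C1 + C2*erfi(sqrt(3)*x/2)


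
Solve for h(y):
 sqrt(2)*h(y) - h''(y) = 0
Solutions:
 h(y) = C1*exp(-2^(1/4)*y) + C2*exp(2^(1/4)*y)


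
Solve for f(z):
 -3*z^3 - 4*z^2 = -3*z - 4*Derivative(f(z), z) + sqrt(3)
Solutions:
 f(z) = C1 + 3*z^4/16 + z^3/3 - 3*z^2/8 + sqrt(3)*z/4


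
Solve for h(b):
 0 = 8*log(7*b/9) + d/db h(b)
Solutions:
 h(b) = C1 - 8*b*log(b) + b*log(43046721/5764801) + 8*b


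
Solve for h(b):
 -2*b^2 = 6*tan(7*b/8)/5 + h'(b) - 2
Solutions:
 h(b) = C1 - 2*b^3/3 + 2*b + 48*log(cos(7*b/8))/35


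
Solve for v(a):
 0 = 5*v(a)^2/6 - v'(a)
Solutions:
 v(a) = -6/(C1 + 5*a)


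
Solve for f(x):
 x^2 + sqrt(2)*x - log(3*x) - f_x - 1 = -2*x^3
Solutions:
 f(x) = C1 + x^4/2 + x^3/3 + sqrt(2)*x^2/2 - x*log(x) - x*log(3)


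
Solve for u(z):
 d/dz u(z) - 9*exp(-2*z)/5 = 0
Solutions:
 u(z) = C1 - 9*exp(-2*z)/10


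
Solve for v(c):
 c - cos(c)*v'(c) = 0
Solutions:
 v(c) = C1 + Integral(c/cos(c), c)


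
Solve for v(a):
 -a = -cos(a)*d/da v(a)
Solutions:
 v(a) = C1 + Integral(a/cos(a), a)


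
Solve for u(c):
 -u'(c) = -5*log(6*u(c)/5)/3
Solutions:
 3*Integral(1/(-log(_y) - log(6) + log(5)), (_y, u(c)))/5 = C1 - c


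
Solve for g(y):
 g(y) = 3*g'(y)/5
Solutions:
 g(y) = C1*exp(5*y/3)


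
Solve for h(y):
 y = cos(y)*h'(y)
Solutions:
 h(y) = C1 + Integral(y/cos(y), y)


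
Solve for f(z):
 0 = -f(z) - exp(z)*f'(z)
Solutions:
 f(z) = C1*exp(exp(-z))


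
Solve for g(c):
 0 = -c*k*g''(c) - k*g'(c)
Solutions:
 g(c) = C1 + C2*log(c)


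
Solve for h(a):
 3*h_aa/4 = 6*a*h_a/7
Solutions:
 h(a) = C1 + C2*erfi(2*sqrt(7)*a/7)


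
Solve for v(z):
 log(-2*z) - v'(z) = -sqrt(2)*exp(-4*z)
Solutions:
 v(z) = C1 + z*log(-z) + z*(-1 + log(2)) - sqrt(2)*exp(-4*z)/4


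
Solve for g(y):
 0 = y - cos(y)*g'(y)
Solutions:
 g(y) = C1 + Integral(y/cos(y), y)


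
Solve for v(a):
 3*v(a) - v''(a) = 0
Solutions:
 v(a) = C1*exp(-sqrt(3)*a) + C2*exp(sqrt(3)*a)


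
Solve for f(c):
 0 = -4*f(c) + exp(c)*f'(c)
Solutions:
 f(c) = C1*exp(-4*exp(-c))


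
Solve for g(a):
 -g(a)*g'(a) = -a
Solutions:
 g(a) = -sqrt(C1 + a^2)
 g(a) = sqrt(C1 + a^2)


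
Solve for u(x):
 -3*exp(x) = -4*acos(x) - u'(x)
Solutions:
 u(x) = C1 - 4*x*acos(x) + 4*sqrt(1 - x^2) + 3*exp(x)


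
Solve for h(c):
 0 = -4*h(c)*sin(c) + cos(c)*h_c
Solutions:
 h(c) = C1/cos(c)^4


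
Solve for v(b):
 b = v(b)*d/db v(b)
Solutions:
 v(b) = -sqrt(C1 + b^2)
 v(b) = sqrt(C1 + b^2)


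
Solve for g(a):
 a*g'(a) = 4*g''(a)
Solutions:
 g(a) = C1 + C2*erfi(sqrt(2)*a/4)


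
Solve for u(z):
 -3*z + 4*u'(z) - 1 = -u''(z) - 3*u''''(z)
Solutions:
 u(z) = C1 + C4*exp(-z) + 3*z^2/8 + z/16 + (C2*sin(sqrt(39)*z/6) + C3*cos(sqrt(39)*z/6))*exp(z/2)


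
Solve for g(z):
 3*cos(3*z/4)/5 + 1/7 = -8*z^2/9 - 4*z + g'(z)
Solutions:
 g(z) = C1 + 8*z^3/27 + 2*z^2 + z/7 + 4*sin(3*z/4)/5


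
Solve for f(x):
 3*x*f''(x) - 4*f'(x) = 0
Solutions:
 f(x) = C1 + C2*x^(7/3)


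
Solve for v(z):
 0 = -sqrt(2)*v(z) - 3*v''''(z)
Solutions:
 v(z) = (C1*sin(2^(5/8)*3^(3/4)*z/6) + C2*cos(2^(5/8)*3^(3/4)*z/6))*exp(-2^(5/8)*3^(3/4)*z/6) + (C3*sin(2^(5/8)*3^(3/4)*z/6) + C4*cos(2^(5/8)*3^(3/4)*z/6))*exp(2^(5/8)*3^(3/4)*z/6)


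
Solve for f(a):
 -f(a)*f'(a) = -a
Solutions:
 f(a) = -sqrt(C1 + a^2)
 f(a) = sqrt(C1 + a^2)


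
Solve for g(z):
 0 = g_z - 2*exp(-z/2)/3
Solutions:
 g(z) = C1 - 4*exp(-z/2)/3


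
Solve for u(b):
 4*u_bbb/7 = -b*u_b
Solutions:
 u(b) = C1 + Integral(C2*airyai(-14^(1/3)*b/2) + C3*airybi(-14^(1/3)*b/2), b)


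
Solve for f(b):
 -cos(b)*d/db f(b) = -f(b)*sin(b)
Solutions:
 f(b) = C1/cos(b)


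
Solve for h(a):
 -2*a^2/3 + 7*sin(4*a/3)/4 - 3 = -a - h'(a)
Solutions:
 h(a) = C1 + 2*a^3/9 - a^2/2 + 3*a + 21*cos(4*a/3)/16


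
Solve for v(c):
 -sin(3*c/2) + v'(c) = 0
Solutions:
 v(c) = C1 - 2*cos(3*c/2)/3


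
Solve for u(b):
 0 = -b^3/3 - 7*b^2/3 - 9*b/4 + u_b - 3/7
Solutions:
 u(b) = C1 + b^4/12 + 7*b^3/9 + 9*b^2/8 + 3*b/7


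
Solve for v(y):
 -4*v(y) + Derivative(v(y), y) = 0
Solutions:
 v(y) = C1*exp(4*y)


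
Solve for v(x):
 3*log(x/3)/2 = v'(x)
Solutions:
 v(x) = C1 + 3*x*log(x)/2 - 3*x*log(3)/2 - 3*x/2


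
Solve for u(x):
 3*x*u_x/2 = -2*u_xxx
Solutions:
 u(x) = C1 + Integral(C2*airyai(-6^(1/3)*x/2) + C3*airybi(-6^(1/3)*x/2), x)


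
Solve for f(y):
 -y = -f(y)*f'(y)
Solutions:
 f(y) = -sqrt(C1 + y^2)
 f(y) = sqrt(C1 + y^2)


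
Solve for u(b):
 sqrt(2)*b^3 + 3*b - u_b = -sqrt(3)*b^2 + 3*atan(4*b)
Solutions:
 u(b) = C1 + sqrt(2)*b^4/4 + sqrt(3)*b^3/3 + 3*b^2/2 - 3*b*atan(4*b) + 3*log(16*b^2 + 1)/8


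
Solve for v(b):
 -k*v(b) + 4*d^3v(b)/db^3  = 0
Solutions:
 v(b) = C1*exp(2^(1/3)*b*k^(1/3)/2) + C2*exp(2^(1/3)*b*k^(1/3)*(-1 + sqrt(3)*I)/4) + C3*exp(-2^(1/3)*b*k^(1/3)*(1 + sqrt(3)*I)/4)


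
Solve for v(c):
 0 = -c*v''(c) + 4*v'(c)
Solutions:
 v(c) = C1 + C2*c^5


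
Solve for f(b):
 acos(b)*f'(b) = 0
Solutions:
 f(b) = C1


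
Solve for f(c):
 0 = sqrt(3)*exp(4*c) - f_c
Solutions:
 f(c) = C1 + sqrt(3)*exp(4*c)/4


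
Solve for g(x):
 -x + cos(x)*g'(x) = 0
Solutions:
 g(x) = C1 + Integral(x/cos(x), x)


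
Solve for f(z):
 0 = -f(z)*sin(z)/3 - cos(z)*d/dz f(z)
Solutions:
 f(z) = C1*cos(z)^(1/3)


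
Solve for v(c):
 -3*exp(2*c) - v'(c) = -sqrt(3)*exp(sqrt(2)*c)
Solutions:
 v(c) = C1 - 3*exp(2*c)/2 + sqrt(6)*exp(sqrt(2)*c)/2


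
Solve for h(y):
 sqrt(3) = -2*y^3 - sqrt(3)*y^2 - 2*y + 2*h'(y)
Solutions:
 h(y) = C1 + y^4/4 + sqrt(3)*y^3/6 + y^2/2 + sqrt(3)*y/2


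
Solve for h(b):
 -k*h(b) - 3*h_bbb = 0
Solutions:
 h(b) = C1*exp(3^(2/3)*b*(-k)^(1/3)/3) + C2*exp(b*(-k)^(1/3)*(-3^(2/3) + 3*3^(1/6)*I)/6) + C3*exp(-b*(-k)^(1/3)*(3^(2/3) + 3*3^(1/6)*I)/6)


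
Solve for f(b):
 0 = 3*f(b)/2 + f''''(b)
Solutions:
 f(b) = (C1*sin(6^(1/4)*b/2) + C2*cos(6^(1/4)*b/2))*exp(-6^(1/4)*b/2) + (C3*sin(6^(1/4)*b/2) + C4*cos(6^(1/4)*b/2))*exp(6^(1/4)*b/2)


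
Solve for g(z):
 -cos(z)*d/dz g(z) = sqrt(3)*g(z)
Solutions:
 g(z) = C1*(sin(z) - 1)^(sqrt(3)/2)/(sin(z) + 1)^(sqrt(3)/2)


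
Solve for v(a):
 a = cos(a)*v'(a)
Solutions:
 v(a) = C1 + Integral(a/cos(a), a)


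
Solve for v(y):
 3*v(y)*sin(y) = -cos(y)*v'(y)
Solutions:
 v(y) = C1*cos(y)^3


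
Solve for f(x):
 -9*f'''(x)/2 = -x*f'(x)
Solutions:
 f(x) = C1 + Integral(C2*airyai(6^(1/3)*x/3) + C3*airybi(6^(1/3)*x/3), x)


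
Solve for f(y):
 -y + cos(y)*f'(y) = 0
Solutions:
 f(y) = C1 + Integral(y/cos(y), y)


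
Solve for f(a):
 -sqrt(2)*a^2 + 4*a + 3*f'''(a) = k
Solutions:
 f(a) = C1 + C2*a + C3*a^2 + sqrt(2)*a^5/180 - a^4/18 + a^3*k/18


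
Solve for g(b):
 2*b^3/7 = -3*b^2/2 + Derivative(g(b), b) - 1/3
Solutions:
 g(b) = C1 + b^4/14 + b^3/2 + b/3


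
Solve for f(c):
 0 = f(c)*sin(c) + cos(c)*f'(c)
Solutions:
 f(c) = C1*cos(c)


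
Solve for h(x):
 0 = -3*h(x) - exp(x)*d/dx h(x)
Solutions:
 h(x) = C1*exp(3*exp(-x))


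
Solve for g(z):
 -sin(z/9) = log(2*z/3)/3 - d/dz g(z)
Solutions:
 g(z) = C1 + z*log(z)/3 - z*log(3)/3 - z/3 + z*log(2)/3 - 9*cos(z/9)


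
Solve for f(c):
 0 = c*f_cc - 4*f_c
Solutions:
 f(c) = C1 + C2*c^5


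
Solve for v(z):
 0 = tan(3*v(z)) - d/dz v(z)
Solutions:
 v(z) = -asin(C1*exp(3*z))/3 + pi/3
 v(z) = asin(C1*exp(3*z))/3


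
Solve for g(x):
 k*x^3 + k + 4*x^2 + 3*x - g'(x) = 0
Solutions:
 g(x) = C1 + k*x^4/4 + k*x + 4*x^3/3 + 3*x^2/2


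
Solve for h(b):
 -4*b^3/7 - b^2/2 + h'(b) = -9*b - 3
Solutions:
 h(b) = C1 + b^4/7 + b^3/6 - 9*b^2/2 - 3*b


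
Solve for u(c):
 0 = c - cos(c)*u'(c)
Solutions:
 u(c) = C1 + Integral(c/cos(c), c)


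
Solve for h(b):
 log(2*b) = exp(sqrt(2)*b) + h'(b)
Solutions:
 h(b) = C1 + b*log(b) + b*(-1 + log(2)) - sqrt(2)*exp(sqrt(2)*b)/2


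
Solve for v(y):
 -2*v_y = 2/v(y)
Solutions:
 v(y) = -sqrt(C1 - 2*y)
 v(y) = sqrt(C1 - 2*y)


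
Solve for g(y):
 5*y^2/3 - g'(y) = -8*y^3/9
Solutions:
 g(y) = C1 + 2*y^4/9 + 5*y^3/9


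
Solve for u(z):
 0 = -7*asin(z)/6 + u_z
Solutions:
 u(z) = C1 + 7*z*asin(z)/6 + 7*sqrt(1 - z^2)/6


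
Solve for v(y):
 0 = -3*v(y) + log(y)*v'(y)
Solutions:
 v(y) = C1*exp(3*li(y))


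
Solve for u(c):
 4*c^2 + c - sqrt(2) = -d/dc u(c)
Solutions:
 u(c) = C1 - 4*c^3/3 - c^2/2 + sqrt(2)*c


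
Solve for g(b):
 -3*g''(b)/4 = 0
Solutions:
 g(b) = C1 + C2*b


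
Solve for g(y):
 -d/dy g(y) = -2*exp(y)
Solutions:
 g(y) = C1 + 2*exp(y)


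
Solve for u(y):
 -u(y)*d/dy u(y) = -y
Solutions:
 u(y) = -sqrt(C1 + y^2)
 u(y) = sqrt(C1 + y^2)


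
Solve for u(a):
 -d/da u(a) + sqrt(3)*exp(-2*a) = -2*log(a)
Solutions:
 u(a) = C1 + 2*a*log(a) - 2*a - sqrt(3)*exp(-2*a)/2


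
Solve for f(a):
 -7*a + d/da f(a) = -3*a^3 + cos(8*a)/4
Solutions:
 f(a) = C1 - 3*a^4/4 + 7*a^2/2 + sin(8*a)/32


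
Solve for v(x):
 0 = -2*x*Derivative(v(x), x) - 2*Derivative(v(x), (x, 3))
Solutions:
 v(x) = C1 + Integral(C2*airyai(-x) + C3*airybi(-x), x)


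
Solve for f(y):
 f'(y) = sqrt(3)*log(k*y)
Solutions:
 f(y) = C1 + sqrt(3)*y*log(k*y) - sqrt(3)*y


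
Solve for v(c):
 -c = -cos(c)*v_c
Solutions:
 v(c) = C1 + Integral(c/cos(c), c)


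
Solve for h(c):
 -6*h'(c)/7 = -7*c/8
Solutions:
 h(c) = C1 + 49*c^2/96


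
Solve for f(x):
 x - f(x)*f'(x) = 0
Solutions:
 f(x) = -sqrt(C1 + x^2)
 f(x) = sqrt(C1 + x^2)


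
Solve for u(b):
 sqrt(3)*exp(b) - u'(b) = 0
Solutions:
 u(b) = C1 + sqrt(3)*exp(b)


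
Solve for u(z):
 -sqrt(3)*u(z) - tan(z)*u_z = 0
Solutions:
 u(z) = C1/sin(z)^(sqrt(3))


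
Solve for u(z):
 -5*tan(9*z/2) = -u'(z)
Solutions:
 u(z) = C1 - 10*log(cos(9*z/2))/9


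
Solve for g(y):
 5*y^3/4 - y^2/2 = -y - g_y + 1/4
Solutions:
 g(y) = C1 - 5*y^4/16 + y^3/6 - y^2/2 + y/4


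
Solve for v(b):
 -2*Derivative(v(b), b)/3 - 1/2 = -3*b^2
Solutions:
 v(b) = C1 + 3*b^3/2 - 3*b/4


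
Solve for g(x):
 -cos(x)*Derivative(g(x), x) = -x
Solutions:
 g(x) = C1 + Integral(x/cos(x), x)


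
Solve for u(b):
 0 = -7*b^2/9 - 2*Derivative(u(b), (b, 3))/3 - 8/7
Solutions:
 u(b) = C1 + C2*b + C3*b^2 - 7*b^5/360 - 2*b^3/7


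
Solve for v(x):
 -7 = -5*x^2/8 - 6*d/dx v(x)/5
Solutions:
 v(x) = C1 - 25*x^3/144 + 35*x/6


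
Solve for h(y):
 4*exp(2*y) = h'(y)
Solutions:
 h(y) = C1 + 2*exp(2*y)


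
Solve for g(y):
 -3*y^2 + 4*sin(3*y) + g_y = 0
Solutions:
 g(y) = C1 + y^3 + 4*cos(3*y)/3


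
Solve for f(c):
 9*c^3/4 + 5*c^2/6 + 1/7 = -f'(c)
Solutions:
 f(c) = C1 - 9*c^4/16 - 5*c^3/18 - c/7


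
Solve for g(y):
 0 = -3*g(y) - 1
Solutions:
 g(y) = -1/3


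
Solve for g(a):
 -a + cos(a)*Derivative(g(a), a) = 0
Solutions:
 g(a) = C1 + Integral(a/cos(a), a)


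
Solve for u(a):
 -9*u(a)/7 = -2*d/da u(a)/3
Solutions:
 u(a) = C1*exp(27*a/14)


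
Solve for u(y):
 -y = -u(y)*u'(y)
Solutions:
 u(y) = -sqrt(C1 + y^2)
 u(y) = sqrt(C1 + y^2)


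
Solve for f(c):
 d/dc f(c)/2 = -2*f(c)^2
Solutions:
 f(c) = 1/(C1 + 4*c)


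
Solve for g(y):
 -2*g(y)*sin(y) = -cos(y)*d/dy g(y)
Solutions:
 g(y) = C1/cos(y)^2


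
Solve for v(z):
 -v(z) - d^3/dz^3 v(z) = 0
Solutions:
 v(z) = C3*exp(-z) + (C1*sin(sqrt(3)*z/2) + C2*cos(sqrt(3)*z/2))*exp(z/2)


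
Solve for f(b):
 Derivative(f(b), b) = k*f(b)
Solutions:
 f(b) = C1*exp(b*k)


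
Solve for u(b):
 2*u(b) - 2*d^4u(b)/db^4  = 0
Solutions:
 u(b) = C1*exp(-b) + C2*exp(b) + C3*sin(b) + C4*cos(b)


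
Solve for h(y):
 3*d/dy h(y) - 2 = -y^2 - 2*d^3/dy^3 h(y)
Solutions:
 h(y) = C1 + C2*sin(sqrt(6)*y/2) + C3*cos(sqrt(6)*y/2) - y^3/9 + 10*y/9


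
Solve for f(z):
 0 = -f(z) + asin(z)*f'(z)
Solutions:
 f(z) = C1*exp(Integral(1/asin(z), z))


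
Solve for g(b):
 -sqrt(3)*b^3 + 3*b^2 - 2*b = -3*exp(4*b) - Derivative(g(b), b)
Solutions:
 g(b) = C1 + sqrt(3)*b^4/4 - b^3 + b^2 - 3*exp(4*b)/4


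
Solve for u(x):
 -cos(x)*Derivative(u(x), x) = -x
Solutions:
 u(x) = C1 + Integral(x/cos(x), x)


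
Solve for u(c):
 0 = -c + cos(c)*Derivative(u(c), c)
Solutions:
 u(c) = C1 + Integral(c/cos(c), c)


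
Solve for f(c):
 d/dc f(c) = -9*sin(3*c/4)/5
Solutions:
 f(c) = C1 + 12*cos(3*c/4)/5


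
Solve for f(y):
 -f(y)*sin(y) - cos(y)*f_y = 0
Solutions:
 f(y) = C1*cos(y)


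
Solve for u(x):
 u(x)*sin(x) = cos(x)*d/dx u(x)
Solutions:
 u(x) = C1/cos(x)


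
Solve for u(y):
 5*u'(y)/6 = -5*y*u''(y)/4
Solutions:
 u(y) = C1 + C2*y^(1/3)


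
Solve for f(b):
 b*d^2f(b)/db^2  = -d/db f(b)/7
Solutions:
 f(b) = C1 + C2*b^(6/7)


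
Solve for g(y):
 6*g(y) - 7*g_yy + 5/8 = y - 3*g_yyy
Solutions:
 g(y) = C1*exp(y*(49/(sqrt(43) + 386/27)^(1/3) + 9*(sqrt(43) + 386/27)^(1/3) + 42)/54)*sin(sqrt(3)*y*(-9*(sqrt(43) + 386/27)^(1/3) + 49/(sqrt(43) + 386/27)^(1/3))/54) + C2*exp(y*(49/(sqrt(43) + 386/27)^(1/3) + 9*(sqrt(43) + 386/27)^(1/3) + 42)/54)*cos(sqrt(3)*y*(-9*(sqrt(43) + 386/27)^(1/3) + 49/(sqrt(43) + 386/27)^(1/3))/54) + C3*exp(y*(-9*(sqrt(43) + 386/27)^(1/3) - 49/(sqrt(43) + 386/27)^(1/3) + 21)/27) + y/6 - 5/48


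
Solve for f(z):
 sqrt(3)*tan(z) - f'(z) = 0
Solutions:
 f(z) = C1 - sqrt(3)*log(cos(z))


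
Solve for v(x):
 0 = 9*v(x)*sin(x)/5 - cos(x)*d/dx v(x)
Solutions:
 v(x) = C1/cos(x)^(9/5)
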